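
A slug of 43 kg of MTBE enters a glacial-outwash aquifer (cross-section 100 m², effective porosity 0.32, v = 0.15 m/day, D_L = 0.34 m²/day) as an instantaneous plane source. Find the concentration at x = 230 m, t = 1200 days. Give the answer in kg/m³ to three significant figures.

0.00406 kg/m³

For an instantaneous plane source, C(x,t) = M/(n_e·A·√(4πDt)) · exp(−(x−vt)²/(4Dt)), with n_e·A the pore (flow) area.
Plume center vt = 0.15 × 1200 = 180 m, so the well at 230 m is 50 m downgradient of the peak.
√(4πDt) = 71.60 m, giving peak height M/(n_e·A·√(4πDt)) = 43/(0.32 × 100 × 71.60) = 0.01877 kg/m³.
(x−vt)²/(4Dt) = (50)²/(4 × 0.34 × 1200) = 1.532; exp(−1.532) = 0.2161.
C = 0.01877 × 0.2161 = 0.00406 kg/m³.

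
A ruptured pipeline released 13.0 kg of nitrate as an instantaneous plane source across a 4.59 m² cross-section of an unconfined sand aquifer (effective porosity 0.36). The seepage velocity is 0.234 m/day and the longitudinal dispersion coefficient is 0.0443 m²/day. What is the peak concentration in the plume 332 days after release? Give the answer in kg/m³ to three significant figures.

The peak of an instantaneous 1D plume sits at x = vt; there the Gaussian factor is 1 and C_max = M/(n_e·A·√(4πDt)), where n_e·A is the pore area the mass is dissolved in.
√(4πDt) = √(4π × 0.0443 × 332) = 13.59 m, so C_max = 13.0/(0.36 × 4.59 × 13.59) = 0.579 kg/m³.

0.579 kg/m³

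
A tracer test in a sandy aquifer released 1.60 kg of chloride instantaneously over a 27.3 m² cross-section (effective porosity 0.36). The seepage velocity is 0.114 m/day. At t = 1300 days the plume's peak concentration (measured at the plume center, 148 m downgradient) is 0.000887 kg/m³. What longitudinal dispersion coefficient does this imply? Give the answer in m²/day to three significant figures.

2.06 m²/day

At the plume center C_max = M/(n_e·A·√(4πDt)), so D = M²/(4πt·(n_e·A·C_max)²).
n_e·A·C_max = 0.36 × 27.3 × 0.000887 = 0.008717 kg/m.
D = 1.60²/(4π × 1300 × 0.008717²) = 2.06 m²/day.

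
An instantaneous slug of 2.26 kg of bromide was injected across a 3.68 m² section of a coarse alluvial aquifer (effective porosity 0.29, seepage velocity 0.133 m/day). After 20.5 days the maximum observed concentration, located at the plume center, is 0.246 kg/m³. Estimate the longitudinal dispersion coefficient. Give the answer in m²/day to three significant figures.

At the plume center C_max = M/(n_e·A·√(4πDt)), so D = M²/(4πt·(n_e·A·C_max)²).
n_e·A·C_max = 0.29 × 3.68 × 0.246 = 0.2625 kg/m.
D = 2.26²/(4π × 20.5 × 0.2625²) = 0.288 m²/day.

0.288 m²/day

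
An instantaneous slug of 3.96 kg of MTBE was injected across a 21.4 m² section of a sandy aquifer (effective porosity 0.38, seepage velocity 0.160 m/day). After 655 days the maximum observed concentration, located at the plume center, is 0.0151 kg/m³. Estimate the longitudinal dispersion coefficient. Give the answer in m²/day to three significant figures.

At the plume center C_max = M/(n_e·A·√(4πDt)), so D = M²/(4πt·(n_e·A·C_max)²).
n_e·A·C_max = 0.38 × 21.4 × 0.0151 = 0.1228 kg/m.
D = 3.96²/(4π × 655 × 0.1228²) = 0.126 m²/day.

0.126 m²/day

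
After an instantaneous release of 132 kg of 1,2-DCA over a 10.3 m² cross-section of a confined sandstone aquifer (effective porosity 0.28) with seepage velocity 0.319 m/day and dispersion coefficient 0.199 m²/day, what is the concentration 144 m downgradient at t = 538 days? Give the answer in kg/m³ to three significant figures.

0.210 kg/m³

For an instantaneous plane source, C(x,t) = M/(n_e·A·√(4πDt)) · exp(−(x−vt)²/(4Dt)), with n_e·A the pore (flow) area.
Plume center vt = 0.319 × 538 = 171.622 m, so the well at 144 m is 27.622 m upgradient of the peak.
√(4πDt) = 36.68 m, giving peak height M/(n_e·A·√(4πDt)) = 132/(0.28 × 10.3 × 36.68) = 1.248 kg/m³.
(x−vt)²/(4Dt) = (-27.622)²/(4 × 0.199 × 538) = 1.782; exp(−1.782) = 0.1683.
C = 1.248 × 0.1683 = 0.210 kg/m³.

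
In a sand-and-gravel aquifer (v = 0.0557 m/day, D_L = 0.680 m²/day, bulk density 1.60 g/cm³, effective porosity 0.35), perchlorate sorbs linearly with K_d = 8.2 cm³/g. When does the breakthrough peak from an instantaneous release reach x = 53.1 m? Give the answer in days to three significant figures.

Retardation factor R = 1 + ρ_b·K_d/n = 1 + 1.60 × 8.2/0.35 = 38.49.
Sorption retards both mechanisms: v_R = v/R = 0.001447 m/day, D_R = D/R = 0.01767 m²/day.
Peak time from v_R²t² + 2D_R t − x² = 0: t = (√(D_R² + v_R²x²) − D_R)/v_R².
√(D_R² + v_R²x²) = √(0.01767² + 0.001447² × 53.1²) = 0.07884; v_R² = 2.094e-06.
t = (0.07884 − 0.01767)/2.094e-06 = 29200 days.

29200 days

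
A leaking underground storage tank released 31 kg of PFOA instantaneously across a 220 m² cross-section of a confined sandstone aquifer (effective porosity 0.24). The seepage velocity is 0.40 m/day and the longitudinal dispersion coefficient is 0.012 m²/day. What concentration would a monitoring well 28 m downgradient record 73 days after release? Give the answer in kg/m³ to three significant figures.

For an instantaneous plane source, C(x,t) = M/(n_e·A·√(4πDt)) · exp(−(x−vt)²/(4Dt)), with n_e·A the pore (flow) area.
Plume center vt = 0.40 × 73 = 29.2 m, so the well at 28 m is 1.2 m upgradient of the peak.
√(4πDt) = 3.318 m, giving peak height M/(n_e·A·√(4πDt)) = 31/(0.24 × 220 × 3.318) = 0.1770 kg/m³.
(x−vt)²/(4Dt) = (-1.2)²/(4 × 0.012 × 73) = 0.4110; exp(−0.4110) = 0.6630.
C = 0.1770 × 0.6630 = 0.117 kg/m³.

0.117 kg/m³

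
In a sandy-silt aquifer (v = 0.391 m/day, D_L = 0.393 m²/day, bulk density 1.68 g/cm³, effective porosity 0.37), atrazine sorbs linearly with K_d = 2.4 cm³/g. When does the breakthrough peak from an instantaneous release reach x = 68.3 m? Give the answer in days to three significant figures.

Retardation factor R = 1 + ρ_b·K_d/n = 1 + 1.68 × 2.4/0.37 = 11.90.
Sorption retards both mechanisms: v_R = v/R = 0.03286 m/day, D_R = D/R = 0.03303 m²/day.
Peak time from v_R²t² + 2D_R t − x² = 0: t = (√(D_R² + v_R²x²) − D_R)/v_R².
√(D_R² + v_R²x²) = √(0.03303² + 0.03286² × 68.3²) = 2.245; v_R² = 0.001080.
t = (2.245 − 0.03303)/0.001080 = 2050 days.

2050 days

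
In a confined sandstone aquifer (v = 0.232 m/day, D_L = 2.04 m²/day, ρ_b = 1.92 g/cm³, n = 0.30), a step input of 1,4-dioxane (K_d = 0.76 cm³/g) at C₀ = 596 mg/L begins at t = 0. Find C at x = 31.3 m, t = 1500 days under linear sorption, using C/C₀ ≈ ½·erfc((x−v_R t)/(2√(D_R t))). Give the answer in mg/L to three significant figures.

481 mg/L

Retardation factor R = 1 + ρ_b·K_d/n = 1 + 1.92 × 0.76/0.30 = 5.864.
Sorption retards both mechanisms: v_R = v/R = 0.03956 m/day, D_R = D/R = 0.3479 m²/day.
v_R·t = 0.03956 × 1500 = 59.34 m; 2√(D_R t) = 45.69 m; argument = (31.3 − 59.34)/45.69 = -0.6137.
C = C₀ × ½·erfc(-0.6137) = 596 × 0.8073 = 481 mg/L.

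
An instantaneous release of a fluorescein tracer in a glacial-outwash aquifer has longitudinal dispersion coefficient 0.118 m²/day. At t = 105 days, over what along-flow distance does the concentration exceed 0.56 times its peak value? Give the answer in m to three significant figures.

10.7 m

The plume is Gaussian with σ = √(2Dt) = √(2 × 0.118 × 105) = 4.978 m.
C/C_peak = exp(−Δx²/(2σ²)) = 0.56 ⇒ Δx = σ·√(−2 ln 0.56) = 4.978 × 1.077 = 5.361 m.
Width = 2Δx = 10.7 m.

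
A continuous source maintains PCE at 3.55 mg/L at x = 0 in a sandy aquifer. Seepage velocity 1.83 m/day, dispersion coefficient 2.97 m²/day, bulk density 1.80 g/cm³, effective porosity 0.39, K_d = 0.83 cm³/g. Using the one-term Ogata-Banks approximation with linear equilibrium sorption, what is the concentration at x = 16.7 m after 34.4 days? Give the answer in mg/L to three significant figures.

1.02 mg/L

Retardation factor R = 1 + ρ_b·K_d/n = 1 + 1.80 × 0.83/0.39 = 4.831.
Sorption retards both mechanisms: v_R = v/R = 0.3788 m/day, D_R = D/R = 0.6148 m²/day.
v_R·t = 0.3788 × 34.4 = 13.03072 m; 2√(D_R t) = 9.198 m; argument = (16.7 − 13.03072)/9.198 = 0.3989.
C = C₀ × ½·erfc(0.3989) = 3.55 × 0.2863 = 1.02 mg/L.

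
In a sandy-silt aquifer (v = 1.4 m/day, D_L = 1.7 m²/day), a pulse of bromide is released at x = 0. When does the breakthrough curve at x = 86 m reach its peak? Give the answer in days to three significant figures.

For the 1D instantaneous-source solution, setting ∂C/∂t = 0 at fixed x gives v²t² + 2Dt − x² = 0, so t = (√(D² + v²x²) − D)/v².
√(D² + v²x²) = √(1.7² + 1.4² × 86²) = 120.4; v² = 1.96.
t = (120.4 − 1.7)/1.96 = 60.6 days (vs. the pure-advection estimate x/v = 61.4 d).

60.6 days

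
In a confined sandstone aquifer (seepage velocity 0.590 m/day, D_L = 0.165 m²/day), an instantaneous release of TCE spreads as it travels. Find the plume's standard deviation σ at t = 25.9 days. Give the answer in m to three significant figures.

2.92 m

Dispersive spreading gives a Gaussian with σ² = 2Dt; advection only shifts the center.
σ = √(2 × 0.165 × 25.9) = 2.92 m.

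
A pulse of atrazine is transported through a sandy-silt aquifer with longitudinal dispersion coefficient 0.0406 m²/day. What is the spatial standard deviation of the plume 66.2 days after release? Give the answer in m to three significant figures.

Dispersive spreading gives a Gaussian with σ² = 2Dt; advection only shifts the center.
σ = √(2 × 0.0406 × 66.2) = 2.32 m.

2.32 m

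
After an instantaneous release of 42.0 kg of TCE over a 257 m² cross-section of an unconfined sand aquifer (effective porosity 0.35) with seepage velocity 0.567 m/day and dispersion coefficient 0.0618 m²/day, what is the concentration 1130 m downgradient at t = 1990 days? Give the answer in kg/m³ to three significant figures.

For an instantaneous plane source, C(x,t) = M/(n_e·A·√(4πDt)) · exp(−(x−vt)²/(4Dt)), with n_e·A the pore (flow) area.
Plume center vt = 0.567 × 1990 = 1128.33 m, so the well at 1130 m is 1.67 m downgradient of the peak.
√(4πDt) = 39.31 m, giving peak height M/(n_e·A·√(4πDt)) = 42.0/(0.35 × 257 × 39.31) = 0.01188 kg/m³.
(x−vt)²/(4Dt) = (1.67)²/(4 × 0.0618 × 1990) = 0.005669; exp(−0.005669) = 0.9943.
C = 0.01188 × 0.9943 = 0.0118 kg/m³.

0.0118 kg/m³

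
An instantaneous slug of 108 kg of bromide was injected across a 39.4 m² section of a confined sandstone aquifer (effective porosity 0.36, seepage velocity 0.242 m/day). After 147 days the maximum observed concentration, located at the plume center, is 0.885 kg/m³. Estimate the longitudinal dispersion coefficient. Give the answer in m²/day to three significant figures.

At the plume center C_max = M/(n_e·A·√(4πDt)), so D = M²/(4πt·(n_e·A·C_max)²).
n_e·A·C_max = 0.36 × 39.4 × 0.885 = 12.55 kg/m.
D = 108²/(4π × 147 × 12.55²) = 0.0401 m²/day.

0.0401 m²/day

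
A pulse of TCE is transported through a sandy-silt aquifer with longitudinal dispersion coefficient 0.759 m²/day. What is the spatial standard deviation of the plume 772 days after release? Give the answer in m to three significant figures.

34.2 m

Dispersive spreading gives a Gaussian with σ² = 2Dt; advection only shifts the center.
σ = √(2 × 0.759 × 772) = 34.2 m.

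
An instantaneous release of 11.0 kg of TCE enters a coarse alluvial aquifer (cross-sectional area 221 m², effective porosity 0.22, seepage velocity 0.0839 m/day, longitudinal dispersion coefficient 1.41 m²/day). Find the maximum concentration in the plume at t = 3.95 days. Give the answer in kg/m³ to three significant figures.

0.0270 kg/m³

The peak of an instantaneous 1D plume sits at x = vt; there the Gaussian factor is 1 and C_max = M/(n_e·A·√(4πDt)), where n_e·A is the pore area the mass is dissolved in.
√(4πDt) = √(4π × 1.41 × 3.95) = 8.366 m, so C_max = 11.0/(0.22 × 221 × 8.366) = 0.0270 kg/m³.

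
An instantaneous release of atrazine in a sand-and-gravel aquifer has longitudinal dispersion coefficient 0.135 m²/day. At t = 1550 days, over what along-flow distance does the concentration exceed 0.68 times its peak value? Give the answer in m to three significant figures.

35.9 m

The plume is Gaussian with σ = √(2Dt) = √(2 × 0.135 × 1550) = 20.46 m.
C/C_peak = exp(−Δx²/(2σ²)) = 0.68 ⇒ Δx = σ·√(−2 ln 0.68) = 20.46 × 0.8783 = 17.97 m.
Width = 2Δx = 35.9 m.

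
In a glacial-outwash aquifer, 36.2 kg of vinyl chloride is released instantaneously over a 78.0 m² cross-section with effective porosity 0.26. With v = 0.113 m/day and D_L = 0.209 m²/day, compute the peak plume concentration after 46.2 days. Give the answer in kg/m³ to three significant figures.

0.162 kg/m³

The peak of an instantaneous 1D plume sits at x = vt; there the Gaussian factor is 1 and C_max = M/(n_e·A·√(4πDt)), where n_e·A is the pore area the mass is dissolved in.
√(4πDt) = √(4π × 0.209 × 46.2) = 11.02 m, so C_max = 36.2/(0.26 × 78.0 × 11.02) = 0.162 kg/m³.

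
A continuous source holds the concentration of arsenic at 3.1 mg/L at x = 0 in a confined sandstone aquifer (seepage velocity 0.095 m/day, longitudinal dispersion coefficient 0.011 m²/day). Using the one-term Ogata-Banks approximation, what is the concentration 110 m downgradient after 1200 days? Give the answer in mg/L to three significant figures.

For a continuous step input, C/C₀ ≈ ½·erfc((x−vt)/(2√(Dt))).
vt = 0.095 × 1200 = 114 m and 2√(Dt) = 2√(0.011 × 1200) = 7.266 m.
Argument (x−vt)/(2√(Dt)) = (110 − 114)/7.266 = -0.5505; ½·erfc(-0.5505) = 0.7819.
C = 3.1 × 0.7819 = 2.42 mg/L.

2.42 mg/L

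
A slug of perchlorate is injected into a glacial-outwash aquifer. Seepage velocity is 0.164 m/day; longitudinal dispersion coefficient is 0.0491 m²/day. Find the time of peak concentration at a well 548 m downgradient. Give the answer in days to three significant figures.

3340 days

For the 1D instantaneous-source solution, setting ∂C/∂t = 0 at fixed x gives v²t² + 2Dt − x² = 0, so t = (√(D² + v²x²) − D)/v².
√(D² + v²x²) = √(0.0491² + 0.164² × 548²) = 89.87; v² = 0.026896.
t = (89.87 − 0.0491)/0.026896 = 3340 days (vs. the pure-advection estimate x/v = 3340 d).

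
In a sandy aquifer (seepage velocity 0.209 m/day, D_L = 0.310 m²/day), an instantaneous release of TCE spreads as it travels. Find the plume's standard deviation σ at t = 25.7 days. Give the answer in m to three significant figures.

3.99 m

Dispersive spreading gives a Gaussian with σ² = 2Dt; advection only shifts the center.
σ = √(2 × 0.310 × 25.7) = 3.99 m.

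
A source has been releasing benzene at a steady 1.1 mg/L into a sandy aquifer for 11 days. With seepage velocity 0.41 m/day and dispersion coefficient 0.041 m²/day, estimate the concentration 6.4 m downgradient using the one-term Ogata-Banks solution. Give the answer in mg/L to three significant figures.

0.0256 mg/L

For a continuous step input, C/C₀ ≈ ½·erfc((x−vt)/(2√(Dt))).
vt = 0.41 × 11 = 4.51 m and 2√(Dt) = 2√(0.041 × 11) = 1.343 m.
Argument (x−vt)/(2√(Dt)) = (6.4 − 4.51)/1.343 = 1.407; ½·erfc(1.407) = 0.02331.
C = 1.1 × 0.02331 = 0.0256 mg/L.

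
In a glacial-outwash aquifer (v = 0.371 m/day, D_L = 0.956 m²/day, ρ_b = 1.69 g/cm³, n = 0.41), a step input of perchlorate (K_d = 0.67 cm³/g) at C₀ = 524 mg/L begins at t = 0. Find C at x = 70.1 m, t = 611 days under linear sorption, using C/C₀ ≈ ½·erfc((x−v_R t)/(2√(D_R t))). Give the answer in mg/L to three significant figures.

Retardation factor R = 1 + ρ_b·K_d/n = 1 + 1.69 × 0.67/0.41 = 3.762.
Sorption retards both mechanisms: v_R = v/R = 0.09862 m/day, D_R = D/R = 0.2541 m²/day.
v_R·t = 0.09862 × 611 = 60.25682 m; 2√(D_R t) = 24.92 m; argument = (70.1 − 60.25682)/24.92 = 0.3950.
C = C₀ × ½·erfc(0.3950) = 524 × 0.2882 = 151 mg/L.

151 mg/L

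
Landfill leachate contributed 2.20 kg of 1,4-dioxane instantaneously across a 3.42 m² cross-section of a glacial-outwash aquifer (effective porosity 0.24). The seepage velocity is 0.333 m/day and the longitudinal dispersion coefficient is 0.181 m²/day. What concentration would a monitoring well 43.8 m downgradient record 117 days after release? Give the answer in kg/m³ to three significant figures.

For an instantaneous plane source, C(x,t) = M/(n_e·A·√(4πDt)) · exp(−(x−vt)²/(4Dt)), with n_e·A the pore (flow) area.
Plume center vt = 0.333 × 117 = 38.961 m, so the well at 43.8 m is 4.839 m downgradient of the peak.
√(4πDt) = 16.31 m, giving peak height M/(n_e·A·√(4πDt)) = 2.20/(0.24 × 3.42 × 16.31) = 0.1643 kg/m³.
(x−vt)²/(4Dt) = (4.839)²/(4 × 0.181 × 117) = 0.2764; exp(−0.2764) = 0.7585.
C = 0.1643 × 0.7585 = 0.125 kg/m³.

0.125 kg/m³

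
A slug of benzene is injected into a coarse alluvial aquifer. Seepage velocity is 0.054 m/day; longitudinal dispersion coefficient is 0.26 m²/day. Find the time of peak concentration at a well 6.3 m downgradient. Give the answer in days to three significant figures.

For the 1D instantaneous-source solution, setting ∂C/∂t = 0 at fixed x gives v²t² + 2Dt − x² = 0, so t = (√(D² + v²x²) − D)/v².
√(D² + v²x²) = √(0.26² + 0.054² × 6.3²) = 0.4282; v² = 0.002916.
t = (0.4282 − 0.26)/0.002916 = 57.7 days (vs. the pure-advection estimate x/v = 117 d).

57.7 days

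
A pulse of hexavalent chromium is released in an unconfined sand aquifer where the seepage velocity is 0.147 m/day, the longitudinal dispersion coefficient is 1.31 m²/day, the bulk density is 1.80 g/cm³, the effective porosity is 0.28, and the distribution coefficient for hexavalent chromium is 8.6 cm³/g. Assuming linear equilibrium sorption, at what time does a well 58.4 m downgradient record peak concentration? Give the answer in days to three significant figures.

19200 days

Retardation factor R = 1 + ρ_b·K_d/n = 1 + 1.80 × 8.6/0.28 = 56.29.
Sorption retards both mechanisms: v_R = v/R = 0.002611 m/day, D_R = D/R = 0.02327 m²/day.
Peak time from v_R²t² + 2D_R t − x² = 0: t = (√(D_R² + v_R²x²) − D_R)/v_R².
√(D_R² + v_R²x²) = √(0.02327² + 0.002611² × 58.4²) = 0.1542; v_R² = 6.817e-06.
t = (0.1542 − 0.02327)/6.817e-06 = 19200 days.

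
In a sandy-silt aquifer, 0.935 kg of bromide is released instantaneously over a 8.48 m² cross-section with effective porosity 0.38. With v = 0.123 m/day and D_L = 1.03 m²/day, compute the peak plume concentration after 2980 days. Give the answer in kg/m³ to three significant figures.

The peak of an instantaneous 1D plume sits at x = vt; there the Gaussian factor is 1 and C_max = M/(n_e·A·√(4πDt)), where n_e·A is the pore area the mass is dissolved in.
√(4πDt) = √(4π × 1.03 × 2980) = 196.4 m, so C_max = 0.935/(0.38 × 8.48 × 196.4) = 0.00148 kg/m³.

0.00148 kg/m³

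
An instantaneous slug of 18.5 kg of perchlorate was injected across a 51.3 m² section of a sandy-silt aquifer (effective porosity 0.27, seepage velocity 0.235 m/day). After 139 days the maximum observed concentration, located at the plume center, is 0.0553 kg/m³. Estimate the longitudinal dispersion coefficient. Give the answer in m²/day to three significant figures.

At the plume center C_max = M/(n_e·A·√(4πDt)), so D = M²/(4πt·(n_e·A·C_max)²).
n_e·A·C_max = 0.27 × 51.3 × 0.0553 = 0.7660 kg/m.
D = 18.5²/(4π × 139 × 0.7660²) = 0.334 m²/day.

0.334 m²/day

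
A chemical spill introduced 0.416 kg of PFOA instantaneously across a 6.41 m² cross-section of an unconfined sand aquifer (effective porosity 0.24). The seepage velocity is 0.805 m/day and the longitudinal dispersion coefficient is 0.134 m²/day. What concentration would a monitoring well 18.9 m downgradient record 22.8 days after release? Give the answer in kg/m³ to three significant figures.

0.0426 kg/m³

For an instantaneous plane source, C(x,t) = M/(n_e·A·√(4πDt)) · exp(−(x−vt)²/(4Dt)), with n_e·A the pore (flow) area.
Plume center vt = 0.805 × 22.8 = 18.354 m, so the well at 18.9 m is 0.546 m downgradient of the peak.
√(4πDt) = 6.196 m, giving peak height M/(n_e·A·√(4πDt)) = 0.416/(0.24 × 6.41 × 6.196) = 0.04364 kg/m³.
(x−vt)²/(4Dt) = (0.546)²/(4 × 0.134 × 22.8) = 0.02439; exp(−0.02439) = 0.9759.
C = 0.04364 × 0.9759 = 0.0426 kg/m³.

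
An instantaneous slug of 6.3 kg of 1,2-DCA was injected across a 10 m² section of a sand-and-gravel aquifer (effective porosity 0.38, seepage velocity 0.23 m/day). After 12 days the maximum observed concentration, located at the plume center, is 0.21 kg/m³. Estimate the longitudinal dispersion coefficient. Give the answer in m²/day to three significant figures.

0.413 m²/day

At the plume center C_max = M/(n_e·A·√(4πDt)), so D = M²/(4πt·(n_e·A·C_max)²).
n_e·A·C_max = 0.38 × 10 × 0.21 = 0.7980 kg/m.
D = 6.3²/(4π × 12 × 0.7980²) = 0.413 m²/day.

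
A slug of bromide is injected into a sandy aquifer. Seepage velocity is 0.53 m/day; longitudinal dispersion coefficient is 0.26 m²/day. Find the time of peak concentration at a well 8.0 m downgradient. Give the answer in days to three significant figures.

For the 1D instantaneous-source solution, setting ∂C/∂t = 0 at fixed x gives v²t² + 2Dt − x² = 0, so t = (√(D² + v²x²) − D)/v².
√(D² + v²x²) = √(0.26² + 0.53² × 8.0²) = 4.248; v² = 0.2809.
t = (4.248 − 0.26)/0.2809 = 14.2 days (vs. the pure-advection estimate x/v = 15.1 d).

14.2 days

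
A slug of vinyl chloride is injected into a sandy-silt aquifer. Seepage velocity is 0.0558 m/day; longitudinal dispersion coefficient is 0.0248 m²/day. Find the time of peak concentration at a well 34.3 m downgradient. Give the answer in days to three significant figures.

For the 1D instantaneous-source solution, setting ∂C/∂t = 0 at fixed x gives v²t² + 2Dt − x² = 0, so t = (√(D² + v²x²) − D)/v².
√(D² + v²x²) = √(0.0248² + 0.0558² × 34.3²) = 1.914; v² = 0.00311364.
t = (1.914 − 0.0248)/0.00311364 = 607 days (vs. the pure-advection estimate x/v = 615 d).

607 days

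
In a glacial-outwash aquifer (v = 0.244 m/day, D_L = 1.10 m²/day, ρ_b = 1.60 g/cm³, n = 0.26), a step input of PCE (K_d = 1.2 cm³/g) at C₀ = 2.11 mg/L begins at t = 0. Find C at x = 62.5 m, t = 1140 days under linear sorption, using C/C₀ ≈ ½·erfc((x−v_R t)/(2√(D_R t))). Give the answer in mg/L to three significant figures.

0.0949 mg/L

Retardation factor R = 1 + ρ_b·K_d/n = 1 + 1.60 × 1.2/0.26 = 8.385.
Sorption retards both mechanisms: v_R = v/R = 0.02910 m/day, D_R = D/R = 0.1312 m²/day.
v_R·t = 0.02910 × 1140 = 33.174 m; 2√(D_R t) = 24.46 m; argument = (62.5 − 33.174)/24.46 = 1.199.
C = C₀ × ½·erfc(1.199) = 2.11 × 0.04498 = 0.0949 mg/L.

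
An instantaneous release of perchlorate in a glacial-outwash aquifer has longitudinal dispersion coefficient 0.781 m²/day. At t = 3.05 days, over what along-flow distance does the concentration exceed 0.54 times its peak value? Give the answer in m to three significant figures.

The plume is Gaussian with σ = √(2Dt) = √(2 × 0.781 × 3.05) = 2.183 m.
C/C_peak = exp(−Δx²/(2σ²)) = 0.54 ⇒ Δx = σ·√(−2 ln 0.54) = 2.183 × 1.110 = 2.423 m.
Width = 2Δx = 4.85 m.

4.85 m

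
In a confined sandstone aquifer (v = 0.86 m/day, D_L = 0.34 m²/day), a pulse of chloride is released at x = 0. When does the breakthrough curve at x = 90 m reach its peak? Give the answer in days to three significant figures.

104 days

For the 1D instantaneous-source solution, setting ∂C/∂t = 0 at fixed x gives v²t² + 2Dt − x² = 0, so t = (√(D² + v²x²) − D)/v².
√(D² + v²x²) = √(0.34² + 0.86² × 90²) = 77.40; v² = 0.7396.
t = (77.40 − 0.34)/0.7396 = 104 days (vs. the pure-advection estimate x/v = 105 d).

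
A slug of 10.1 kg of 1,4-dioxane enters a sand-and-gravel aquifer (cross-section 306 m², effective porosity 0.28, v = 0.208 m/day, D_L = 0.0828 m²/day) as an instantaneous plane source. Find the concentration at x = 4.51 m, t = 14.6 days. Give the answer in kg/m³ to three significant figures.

For an instantaneous plane source, C(x,t) = M/(n_e·A·√(4πDt)) · exp(−(x−vt)²/(4Dt)), with n_e·A the pore (flow) area.
Plume center vt = 0.208 × 14.6 = 3.0368 m, so the well at 4.51 m is 1.4732 m downgradient of the peak.
√(4πDt) = 3.898 m, giving peak height M/(n_e·A·√(4πDt)) = 10.1/(0.28 × 306 × 3.898) = 0.03024 kg/m³.
(x−vt)²/(4Dt) = (1.4732)²/(4 × 0.0828 × 14.6) = 0.4488; exp(−0.4488) = 0.6384.
C = 0.03024 × 0.6384 = 0.0193 kg/m³.

0.0193 kg/m³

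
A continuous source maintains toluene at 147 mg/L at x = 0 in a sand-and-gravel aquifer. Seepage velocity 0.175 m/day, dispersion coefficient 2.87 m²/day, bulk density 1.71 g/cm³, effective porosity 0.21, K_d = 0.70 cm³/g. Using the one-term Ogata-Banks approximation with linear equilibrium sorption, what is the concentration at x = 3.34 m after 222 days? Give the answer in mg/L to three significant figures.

Retardation factor R = 1 + ρ_b·K_d/n = 1 + 1.71 × 0.70/0.21 = 6.700.
Sorption retards both mechanisms: v_R = v/R = 0.02612 m/day, D_R = D/R = 0.4284 m²/day.
v_R·t = 0.02612 × 222 = 5.79864 m; 2√(D_R t) = 19.50 m; argument = (3.34 − 5.79864)/19.50 = -0.1261.
C = C₀ × ½·erfc(-0.1261) = 147 × 0.5708 = 83.9 mg/L.

83.9 mg/L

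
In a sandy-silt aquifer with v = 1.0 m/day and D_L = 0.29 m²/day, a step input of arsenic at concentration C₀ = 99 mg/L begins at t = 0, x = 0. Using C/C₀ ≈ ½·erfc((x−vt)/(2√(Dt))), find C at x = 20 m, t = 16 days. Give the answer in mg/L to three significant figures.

9.36 mg/L

For a continuous step input, C/C₀ ≈ ½·erfc((x−vt)/(2√(Dt))).
vt = 1.0 × 16 = 16 m and 2√(Dt) = 2√(0.29 × 16) = 4.308 m.
Argument (x−vt)/(2√(Dt)) = (20 − 16)/4.308 = 0.9285; ½·erfc(0.9285) = 0.09458.
C = 99 × 0.09458 = 9.36 mg/L.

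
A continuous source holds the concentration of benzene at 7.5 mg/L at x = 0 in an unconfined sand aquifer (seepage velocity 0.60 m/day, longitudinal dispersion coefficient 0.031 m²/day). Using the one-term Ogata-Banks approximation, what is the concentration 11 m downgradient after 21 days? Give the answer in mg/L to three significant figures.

6.90 mg/L

For a continuous step input, C/C₀ ≈ ½·erfc((x−vt)/(2√(Dt))).
vt = 0.60 × 21 = 12.6 m and 2√(Dt) = 2√(0.031 × 21) = 1.614 m.
Argument (x−vt)/(2√(Dt)) = (11 − 12.6)/1.614 = -0.9913; ½·erfc(-0.9913) = 0.9195.
C = 7.5 × 0.9195 = 6.90 mg/L.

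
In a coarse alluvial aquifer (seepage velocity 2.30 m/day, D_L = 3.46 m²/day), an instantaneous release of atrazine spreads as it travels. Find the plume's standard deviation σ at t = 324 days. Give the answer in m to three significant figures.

47.4 m

Dispersive spreading gives a Gaussian with σ² = 2Dt; advection only shifts the center.
σ = √(2 × 3.46 × 324) = 47.4 m.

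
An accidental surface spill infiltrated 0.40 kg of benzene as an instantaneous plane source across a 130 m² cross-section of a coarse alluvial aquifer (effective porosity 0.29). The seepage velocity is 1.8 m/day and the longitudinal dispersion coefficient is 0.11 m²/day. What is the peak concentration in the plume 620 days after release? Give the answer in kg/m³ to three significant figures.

0.000362 kg/m³

The peak of an instantaneous 1D plume sits at x = vt; there the Gaussian factor is 1 and C_max = M/(n_e·A·√(4πDt)), where n_e·A is the pore area the mass is dissolved in.
√(4πDt) = √(4π × 0.11 × 620) = 29.28 m, so C_max = 0.40/(0.29 × 130 × 29.28) = 0.000362 kg/m³.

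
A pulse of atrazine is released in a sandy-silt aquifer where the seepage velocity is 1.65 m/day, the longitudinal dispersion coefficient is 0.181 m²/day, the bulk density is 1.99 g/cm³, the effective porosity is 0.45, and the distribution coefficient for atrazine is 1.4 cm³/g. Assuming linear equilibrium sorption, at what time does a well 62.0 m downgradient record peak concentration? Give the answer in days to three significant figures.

Retardation factor R = 1 + ρ_b·K_d/n = 1 + 1.99 × 1.4/0.45 = 7.191.
Sorption retards both mechanisms: v_R = v/R = 0.2295 m/day, D_R = D/R = 0.02517 m²/day.
Peak time from v_R²t² + 2D_R t − x² = 0: t = (√(D_R² + v_R²x²) − D_R)/v_R².
√(D_R² + v_R²x²) = √(0.02517² + 0.2295² × 62.0²) = 14.23; v_R² = 0.05267.
t = (14.23 − 0.02517)/0.05267 = 270 days.

270 days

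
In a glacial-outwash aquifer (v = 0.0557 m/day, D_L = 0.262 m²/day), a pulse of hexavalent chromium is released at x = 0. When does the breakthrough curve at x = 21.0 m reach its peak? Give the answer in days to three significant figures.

302 days

For the 1D instantaneous-source solution, setting ∂C/∂t = 0 at fixed x gives v²t² + 2Dt − x² = 0, so t = (√(D² + v²x²) − D)/v².
√(D² + v²x²) = √(0.262² + 0.0557² × 21.0²) = 1.199; v² = 0.00310249.
t = (1.199 − 0.262)/0.00310249 = 302 days (vs. the pure-advection estimate x/v = 377 d).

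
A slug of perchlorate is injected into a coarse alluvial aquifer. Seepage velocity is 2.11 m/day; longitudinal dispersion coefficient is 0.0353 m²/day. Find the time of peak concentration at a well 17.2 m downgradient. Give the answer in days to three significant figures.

8.14 days

For the 1D instantaneous-source solution, setting ∂C/∂t = 0 at fixed x gives v²t² + 2Dt − x² = 0, so t = (√(D² + v²x²) − D)/v².
√(D² + v²x²) = √(0.0353² + 2.11² × 17.2²) = 36.29; v² = 4.4521.
t = (36.29 − 0.0353)/4.4521 = 8.14 days (vs. the pure-advection estimate x/v = 8.15 d).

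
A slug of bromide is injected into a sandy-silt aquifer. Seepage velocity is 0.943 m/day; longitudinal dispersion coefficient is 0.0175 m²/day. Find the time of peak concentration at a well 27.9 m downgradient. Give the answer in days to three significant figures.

29.6 days

For the 1D instantaneous-source solution, setting ∂C/∂t = 0 at fixed x gives v²t² + 2Dt − x² = 0, so t = (√(D² + v²x²) − D)/v².
√(D² + v²x²) = √(0.0175² + 0.943² × 27.9²) = 26.31; v² = 0.889249.
t = (26.31 − 0.0175)/0.889249 = 29.6 days (vs. the pure-advection estimate x/v = 29.6 d).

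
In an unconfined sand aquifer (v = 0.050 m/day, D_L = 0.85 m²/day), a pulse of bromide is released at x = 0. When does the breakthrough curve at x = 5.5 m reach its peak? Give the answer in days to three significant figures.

For the 1D instantaneous-source solution, setting ∂C/∂t = 0 at fixed x gives v²t² + 2Dt − x² = 0, so t = (√(D² + v²x²) − D)/v².
√(D² + v²x²) = √(0.85² + 0.050² × 5.5²) = 0.8934; v² = 0.0025.
t = (0.8934 − 0.85)/0.0025 = 17.4 days (vs. the pure-advection estimate x/v = 110 d).

17.4 days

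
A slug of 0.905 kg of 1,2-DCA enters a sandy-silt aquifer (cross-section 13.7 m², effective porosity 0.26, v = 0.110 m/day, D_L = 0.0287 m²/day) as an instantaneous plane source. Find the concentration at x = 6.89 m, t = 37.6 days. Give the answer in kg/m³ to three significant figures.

0.0119 kg/m³

For an instantaneous plane source, C(x,t) = M/(n_e·A·√(4πDt)) · exp(−(x−vt)²/(4Dt)), with n_e·A the pore (flow) area.
Plume center vt = 0.110 × 37.6 = 4.136 m, so the well at 6.89 m is 2.754 m downgradient of the peak.
√(4πDt) = 3.682 m, giving peak height M/(n_e·A·√(4πDt)) = 0.905/(0.26 × 13.7 × 3.682) = 0.06900 kg/m³.
(x−vt)²/(4Dt) = (2.754)²/(4 × 0.0287 × 37.6) = 1.757; exp(−1.757) = 0.1726.
C = 0.06900 × 0.1726 = 0.0119 kg/m³.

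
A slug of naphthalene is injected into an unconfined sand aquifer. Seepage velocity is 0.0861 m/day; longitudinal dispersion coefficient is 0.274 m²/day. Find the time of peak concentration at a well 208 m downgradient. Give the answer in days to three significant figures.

For the 1D instantaneous-source solution, setting ∂C/∂t = 0 at fixed x gives v²t² + 2Dt − x² = 0, so t = (√(D² + v²x²) − D)/v².
√(D² + v²x²) = √(0.274² + 0.0861² × 208²) = 17.91; v² = 0.00741321.
t = (17.91 − 0.274)/0.00741321 = 2380 days (vs. the pure-advection estimate x/v = 2420 d).

2380 days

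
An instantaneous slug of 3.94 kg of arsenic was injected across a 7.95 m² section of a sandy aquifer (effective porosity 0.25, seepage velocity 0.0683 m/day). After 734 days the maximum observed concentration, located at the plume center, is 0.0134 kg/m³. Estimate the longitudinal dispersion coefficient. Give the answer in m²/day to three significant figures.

At the plume center C_max = M/(n_e·A·√(4πDt)), so D = M²/(4πt·(n_e·A·C_max)²).
n_e·A·C_max = 0.25 × 7.95 × 0.0134 = 0.02663 kg/m.
D = 3.94²/(4π × 734 × 0.02663²) = 2.37 m²/day.

2.37 m²/day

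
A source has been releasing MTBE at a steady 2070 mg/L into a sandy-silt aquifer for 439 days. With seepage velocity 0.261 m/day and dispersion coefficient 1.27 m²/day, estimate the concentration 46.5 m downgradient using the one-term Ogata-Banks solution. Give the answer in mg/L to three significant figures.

2030 mg/L

For a continuous step input, C/C₀ ≈ ½·erfc((x−vt)/(2√(Dt))).
vt = 0.261 × 439 = 114.579 m and 2√(Dt) = 2√(1.27 × 439) = 47.22 m.
Argument (x−vt)/(2√(Dt)) = (46.5 − 114.579)/47.22 = -1.442; ½·erfc(-1.442) = 0.9793.
C = 2070 × 0.9793 = 2030 mg/L.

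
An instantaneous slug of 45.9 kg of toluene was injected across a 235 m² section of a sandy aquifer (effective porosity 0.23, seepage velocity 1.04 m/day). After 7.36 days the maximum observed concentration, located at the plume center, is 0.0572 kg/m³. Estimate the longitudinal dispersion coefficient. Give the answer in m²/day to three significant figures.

At the plume center C_max = M/(n_e·A·√(4πDt)), so D = M²/(4πt·(n_e·A·C_max)²).
n_e·A·C_max = 0.23 × 235 × 0.0572 = 3.092 kg/m.
D = 45.9²/(4π × 7.36 × 3.092²) = 2.38 m²/day.

2.38 m²/day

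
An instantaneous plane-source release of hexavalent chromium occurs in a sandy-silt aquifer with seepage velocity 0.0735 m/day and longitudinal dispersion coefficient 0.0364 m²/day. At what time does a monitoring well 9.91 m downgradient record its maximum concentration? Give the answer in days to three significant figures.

For the 1D instantaneous-source solution, setting ∂C/∂t = 0 at fixed x gives v²t² + 2Dt − x² = 0, so t = (√(D² + v²x²) − D)/v².
√(D² + v²x²) = √(0.0364² + 0.0735² × 9.91²) = 0.7293; v² = 0.00540225.
t = (0.7293 − 0.0364)/0.00540225 = 128 days (vs. the pure-advection estimate x/v = 135 d).

128 days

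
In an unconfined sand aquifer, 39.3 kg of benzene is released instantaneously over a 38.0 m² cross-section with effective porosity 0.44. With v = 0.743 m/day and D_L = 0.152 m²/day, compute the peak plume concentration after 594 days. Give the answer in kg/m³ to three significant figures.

The peak of an instantaneous 1D plume sits at x = vt; there the Gaussian factor is 1 and C_max = M/(n_e·A·√(4πDt)), where n_e·A is the pore area the mass is dissolved in.
√(4πDt) = √(4π × 0.152 × 594) = 33.68 m, so C_max = 39.3/(0.44 × 38.0 × 33.68) = 0.0698 kg/m³.

0.0698 kg/m³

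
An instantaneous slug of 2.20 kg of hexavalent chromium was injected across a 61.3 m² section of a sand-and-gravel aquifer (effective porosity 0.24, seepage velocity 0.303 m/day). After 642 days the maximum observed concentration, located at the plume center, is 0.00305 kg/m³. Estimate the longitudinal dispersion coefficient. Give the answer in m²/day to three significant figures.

At the plume center C_max = M/(n_e·A·√(4πDt)), so D = M²/(4πt·(n_e·A·C_max)²).
n_e·A·C_max = 0.24 × 61.3 × 0.00305 = 0.04487 kg/m.
D = 2.20²/(4π × 642 × 0.04487²) = 0.298 m²/day.

0.298 m²/day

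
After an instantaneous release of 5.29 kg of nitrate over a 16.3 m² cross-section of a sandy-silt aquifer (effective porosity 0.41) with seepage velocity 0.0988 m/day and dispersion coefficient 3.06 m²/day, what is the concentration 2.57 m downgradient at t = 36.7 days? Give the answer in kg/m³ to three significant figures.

0.0210 kg/m³

For an instantaneous plane source, C(x,t) = M/(n_e·A·√(4πDt)) · exp(−(x−vt)²/(4Dt)), with n_e·A the pore (flow) area.
Plume center vt = 0.0988 × 36.7 = 3.62596 m, so the well at 2.57 m is 1.05596 m upgradient of the peak.
√(4πDt) = 37.57 m, giving peak height M/(n_e·A·√(4πDt)) = 5.29/(0.41 × 16.3 × 37.57) = 0.02107 kg/m³.
(x−vt)²/(4Dt) = (-1.05596)²/(4 × 3.06 × 36.7) = 0.002482; exp(−0.002482) = 0.9975.
C = 0.02107 × 0.9975 = 0.0210 kg/m³.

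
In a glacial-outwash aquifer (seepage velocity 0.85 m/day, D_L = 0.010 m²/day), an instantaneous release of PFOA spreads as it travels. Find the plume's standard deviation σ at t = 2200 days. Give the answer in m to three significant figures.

6.63 m

Dispersive spreading gives a Gaussian with σ² = 2Dt; advection only shifts the center.
σ = √(2 × 0.010 × 2200) = 6.63 m.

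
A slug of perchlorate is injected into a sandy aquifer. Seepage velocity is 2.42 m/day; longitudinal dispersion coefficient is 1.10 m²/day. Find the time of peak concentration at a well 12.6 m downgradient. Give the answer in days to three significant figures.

For the 1D instantaneous-source solution, setting ∂C/∂t = 0 at fixed x gives v²t² + 2Dt − x² = 0, so t = (√(D² + v²x²) − D)/v².
√(D² + v²x²) = √(1.10² + 2.42² × 12.6²) = 30.51; v² = 5.8564.
t = (30.51 − 1.10)/5.8564 = 5.02 days (vs. the pure-advection estimate x/v = 5.21 d).

5.02 days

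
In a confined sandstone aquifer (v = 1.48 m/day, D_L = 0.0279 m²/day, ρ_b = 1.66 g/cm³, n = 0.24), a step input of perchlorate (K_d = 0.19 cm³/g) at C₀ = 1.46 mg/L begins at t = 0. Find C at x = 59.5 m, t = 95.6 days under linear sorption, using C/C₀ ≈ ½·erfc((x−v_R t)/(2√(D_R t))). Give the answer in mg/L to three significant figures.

Retardation factor R = 1 + ρ_b·K_d/n = 1 + 1.66 × 0.19/0.24 = 2.314.
Sorption retards both mechanisms: v_R = v/R = 0.6396 m/day, D_R = D/R = 0.01206 m²/day.
v_R·t = 0.6396 × 95.6 = 61.14576 m; 2√(D_R t) = 2.147 m; argument = (59.5 − 61.14576)/2.147 = -0.7665.
C = C₀ × ½·erfc(-0.7665) = 1.46 × 0.8608 = 1.26 mg/L.

1.26 mg/L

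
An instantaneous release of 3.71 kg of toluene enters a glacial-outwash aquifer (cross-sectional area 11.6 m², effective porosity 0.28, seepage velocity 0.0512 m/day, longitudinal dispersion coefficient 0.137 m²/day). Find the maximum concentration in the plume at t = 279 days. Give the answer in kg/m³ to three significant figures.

0.0521 kg/m³

The peak of an instantaneous 1D plume sits at x = vt; there the Gaussian factor is 1 and C_max = M/(n_e·A·√(4πDt)), where n_e·A is the pore area the mass is dissolved in.
√(4πDt) = √(4π × 0.137 × 279) = 21.92 m, so C_max = 3.71/(0.28 × 11.6 × 21.92) = 0.0521 kg/m³.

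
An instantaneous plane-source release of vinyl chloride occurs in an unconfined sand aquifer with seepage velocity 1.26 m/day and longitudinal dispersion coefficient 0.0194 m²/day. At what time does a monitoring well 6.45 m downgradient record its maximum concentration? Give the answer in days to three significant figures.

5.11 days

For the 1D instantaneous-source solution, setting ∂C/∂t = 0 at fixed x gives v²t² + 2Dt − x² = 0, so t = (√(D² + v²x²) − D)/v².
√(D² + v²x²) = √(0.0194² + 1.26² × 6.45²) = 8.127; v² = 1.5876.
t = (8.127 − 0.0194)/1.5876 = 5.11 days (vs. the pure-advection estimate x/v = 5.12 d).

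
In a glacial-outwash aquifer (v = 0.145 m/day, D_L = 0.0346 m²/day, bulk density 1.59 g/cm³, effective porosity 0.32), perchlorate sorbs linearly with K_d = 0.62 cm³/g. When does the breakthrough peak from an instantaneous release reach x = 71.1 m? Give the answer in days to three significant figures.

1990 days

Retardation factor R = 1 + ρ_b·K_d/n = 1 + 1.59 × 0.62/0.32 = 4.081.
Sorption retards both mechanisms: v_R = v/R = 0.03553 m/day, D_R = D/R = 0.008478 m²/day.
Peak time from v_R²t² + 2D_R t − x² = 0: t = (√(D_R² + v_R²x²) − D_R)/v_R².
√(D_R² + v_R²x²) = √(0.008478² + 0.03553² × 71.1²) = 2.526; v_R² = 0.001262.
t = (2.526 − 0.008478)/0.001262 = 1990 days.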